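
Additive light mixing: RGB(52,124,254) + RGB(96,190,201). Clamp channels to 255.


Additive: each channel = min(255, C₁+C₂)
R: 52+96 = 148 → 148
G: 124+190 = 314 → 255
B: 254+201 = 455 → 255
= RGB(148, 255, 255)


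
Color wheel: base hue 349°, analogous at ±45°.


Base hue: 349°
Left analog: (349 - 45) mod 360 = 304°
Right analog: (349 + 45) mod 360 = 34°
Analogous hues = 304° and 34°


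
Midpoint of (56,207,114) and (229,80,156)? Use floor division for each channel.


Midpoint: each channel = ⌊(C₁+C₂)/2⌋
R: ⌊(56+229)/2⌋ = 142
G: ⌊(207+80)/2⌋ = 143
B: ⌊(114+156)/2⌋ = 135
= RGB(142, 143, 135)


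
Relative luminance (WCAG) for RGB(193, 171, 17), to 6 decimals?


Linearize each channel (sRGB transfer function): c = v/255; c_lin = c/12.92 if c ≤ 0.04045, else ((c+0.055)/1.055)^2.4
  R: 193/255 ≈ 0.756863 > 0.04045 → ((0.756863+0.055)/1.055)^2.4 ≈ 0.533276
  G: 171/255 ≈ 0.670588 > 0.04045 → ((0.670588+0.055)/1.055)^2.4 ≈ 0.407240
  B: 17/255 ≈ 0.066667 > 0.04045 → ((0.066667+0.055)/1.055)^2.4 ≈ 0.005605
R_lin = 0.533276, G_lin = 0.407240, B_lin = 0.005605
L = 0.2126×R + 0.7152×G + 0.0722×B
L = 0.2126×0.533276 + 0.7152×0.407240 + 0.0722×0.005605
L ≈ 0.405037


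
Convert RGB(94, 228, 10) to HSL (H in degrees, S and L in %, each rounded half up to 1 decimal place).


Normalize: R'=94/255≈0.3686, G'=228/255≈0.8941, B'=10/255≈0.0392
Max=228/255, Min=10/255, Δ=Max-Min=218/255
L = (Max+Min)/2 = (228+10)/510 = 238/510 = 0.46666… → L = 46.7%
L ≤ 0.5 → S = Δ/(Max+Min) = 218/(228+10) = 218/238 = 0.91596… → S = 91.6%
(the 1/255 factors cancel in S and H, so raw channel differences can be used)
Max is G' → H = 60 × ((B-R)/Δ + 2) = 60 × ((10-94)/218 + 2)
  -84/218 + 2 = -0.3853… + 2 = 1.6146…
  H = 60 × 1.6146… = 96.880…° → H = 96.9°
= HSL(96.9°, 91.6%, 46.7%)


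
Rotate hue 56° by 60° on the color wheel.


New hue = (H + rotation) mod 360
New hue = (56 + 60) mod 360
= 116 mod 360
= 116°


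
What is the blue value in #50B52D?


Color: #50B52D
R = 50 = 80
G = B5 = 181
B = 2D = 45
Blue = 45


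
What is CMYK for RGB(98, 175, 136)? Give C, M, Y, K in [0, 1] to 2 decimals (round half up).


R'=98/255≈0.3843, G'=175/255≈0.6863, B'=136/255≈0.5333
K = 1 - max(R',G',B') = 1 - 175/255 = 80/255 = 0.31372… → 0.31
(1-R'-K)/(1-K) simplifies to (max-R)/max with max = 175:
C = (175-98)/175 = 77/175 = 0.44 → 0.44
M = (175-175)/175 = 0/175 = 0 → 0.00
Y = (175-136)/175 = 39/175 = 0.22285… → 0.22
= CMYK(0.44, 0.00, 0.22, 0.31)


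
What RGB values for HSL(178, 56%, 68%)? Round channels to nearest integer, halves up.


H=178°, S=0.56, L=0.68
C = (1-|2L-1|)×S = (1-|0.36|)×0.56 = 0.3584
H' = H/60 = 178/60 ≈ 2.9667; X = C×(1-|H' mod 2 - 1|) ≈ 0.3465
m = L - C/2 = 0.68 - 0.1792 = 0.5008
Sector ⌊H'⌋ = 2 → (R',G',B') = (0.0, 0.3584, ≈0.3465)
RGB = ((R'+m)×255, (G'+m)×255, (B'+m)×255) = (127.704, 219.096, 216.0496)
Round half up → RGB(128, 219, 216)


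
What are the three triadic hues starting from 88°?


Triadic: equally spaced at 120° intervals
H1 = 88°
H2 = (88 + 120) mod 360 = 208°
H3 = (88 + 240) mod 360 = 328°
Triadic = 88°, 208°, 328°


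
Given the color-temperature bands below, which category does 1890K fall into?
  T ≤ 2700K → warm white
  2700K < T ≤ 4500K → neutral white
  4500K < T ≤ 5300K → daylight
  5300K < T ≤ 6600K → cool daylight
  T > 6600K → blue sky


Temperature: 1890K
1890K ≤ 2700K → warm white
Classification: warm white


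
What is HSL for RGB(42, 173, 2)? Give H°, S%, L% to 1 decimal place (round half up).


Normalize: R'=42/255≈0.1647, G'=173/255≈0.6784, B'=2/255≈0.0078
Max=173/255, Min=2/255, Δ=Max-Min=171/255
L = (Max+Min)/2 = (173+2)/510 = 175/510 = 0.34313… → L = 34.3%
L ≤ 0.5 → S = Δ/(Max+Min) = 171/(173+2) = 171/175 = 0.97714… → S = 97.7%
(the 1/255 factors cancel in S and H, so raw channel differences can be used)
Max is G' → H = 60 × ((B-R)/Δ + 2) = 60 × ((2-42)/171 + 2)
  -40/171 + 2 = -0.2339… + 2 = 1.7660…
  H = 60 × 1.7660… = 105.964…° → H = 106.0°
= HSL(106.0°, 97.7%, 34.3%)


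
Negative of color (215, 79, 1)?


Invert: (255-R, 255-G, 255-B)
R: 255-215 = 40
G: 255-79 = 176
B: 255-1 = 254
= RGB(40, 176, 254)


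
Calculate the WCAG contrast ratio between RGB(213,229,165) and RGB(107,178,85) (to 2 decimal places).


Linearize each sRGB channel c=v/255: c/12.92 if c ≤ 0.04045 else ((c+0.055)/1.055)^2.4
L = 0.2126×R_lin + 0.7152×G_lin + 0.0722×B_lin
Color 1 (213,229,165):
  R=213: 213/255≈0.8353 > 0.04045 → ((0.8353+0.055)/1.055)^2.4 ≈ 0.66539
  G=229: 229/255≈0.8980 > 0.04045 → ((0.8980+0.055)/1.055)^2.4 ≈ 0.78354
  B=165: 165/255≈0.6471 > 0.04045 → ((0.6471+0.055)/1.055)^2.4 ≈ 0.37626
  L1 = 0.2126×0.66539 + 0.7152×0.78354 + 0.0722×0.37626 ≈ 0.72901
Color 2 (107,178,85):
  R=107: 107/255≈0.4196 > 0.04045 → ((0.4196+0.055)/1.055)^2.4 ≈ 0.14703
  G=178: 178/255≈0.6980 > 0.04045 → ((0.6980+0.055)/1.055)^2.4 ≈ 0.44520
  B=85: 85/255≈0.3333 > 0.04045 → ((0.3333+0.055)/1.055)^2.4 ≈ 0.09084
  L2 = 0.2126×0.14703 + 0.7152×0.44520 + 0.0722×0.09084 ≈ 0.35622
Lighter = 0.72901, Darker = 0.35622
Ratio = (L_lighter + 0.05) / (L_darker + 0.05)
Ratio = (0.72901 + 0.05) / (0.35622 + 0.05) = 0.77901 / 0.40622 ≈ 1.9177
Ratio ≈ 1.92:1


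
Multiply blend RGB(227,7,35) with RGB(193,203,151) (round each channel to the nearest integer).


Multiply: C = A×B/255, rounded to nearest integer
R: 227×193/255 = 43811/255 ≈ 171.808 → 172
G: 7×203/255 = 1421/255 ≈ 5.573 → 6
B: 35×151/255 = 5285/255 ≈ 20.725 → 21
= RGB(172, 6, 21)


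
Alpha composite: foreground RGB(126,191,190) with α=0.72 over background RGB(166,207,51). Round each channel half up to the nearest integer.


C = α×F + (1-α)×B, with 1-α = 0.28
R: 0.72×126 + 0.28×166 = 90.72 + 46.48 = 137.20 → 137
G: 0.72×191 + 0.28×207 = 137.52 + 57.96 = 195.48 → 195
B: 0.72×190 + 0.28×51 = 136.80 + 14.28 = 151.08 → 151
= RGB(137, 195, 151)


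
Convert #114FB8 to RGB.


11 → 17 (R)
4F → 79 (G)
B8 → 184 (B)
= RGB(17, 79, 184)


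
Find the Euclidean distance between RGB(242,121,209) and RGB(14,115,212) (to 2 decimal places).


d = √[(R₁-R₂)² + (G₁-G₂)² + (B₁-B₂)²]
d = √[(242-14)² + (121-115)² + (209-212)²]
d = √[51984 + 36 + 9]
d = √52029
d ≈ 228.10


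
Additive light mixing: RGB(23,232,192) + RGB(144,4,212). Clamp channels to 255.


Additive: each channel = min(255, C₁+C₂)
R: 23+144 = 167 → 167
G: 232+4 = 236 → 236
B: 192+212 = 404 → 255
= RGB(167, 236, 255)


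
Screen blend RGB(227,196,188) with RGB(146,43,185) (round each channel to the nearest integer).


Screen: C = 255 - (255-A)×(255-B)/255, rounded to nearest integer
R: 255 - (255-227)×(255-146)/255 = 255 - 3052/255 ≈ 255 - 11.969 = 243.031 → 243
G: 255 - (255-196)×(255-43)/255 = 255 - 12508/255 ≈ 255 - 49.051 = 205.949 → 206
B: 255 - (255-188)×(255-185)/255 = 255 - 4690/255 ≈ 255 - 18.392 = 236.608 → 237
= RGB(243, 206, 237)


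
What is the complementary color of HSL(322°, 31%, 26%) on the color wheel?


Complement = opposite side of color wheel = hue + 180°
H' = (322 + 180) mod 360 = 142°
S and L unchanged.
= HSL(142°, 31%, 26%)


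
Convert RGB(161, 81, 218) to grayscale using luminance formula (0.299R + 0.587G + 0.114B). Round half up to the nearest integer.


Gray = 0.299×R + 0.587×G + 0.114×B
Gray = 0.299×161 + 0.587×81 + 0.114×218
Gray = 48.139 + 47.547 + 24.852
Gray = 120.538 → round half up → 121
Gray = 121


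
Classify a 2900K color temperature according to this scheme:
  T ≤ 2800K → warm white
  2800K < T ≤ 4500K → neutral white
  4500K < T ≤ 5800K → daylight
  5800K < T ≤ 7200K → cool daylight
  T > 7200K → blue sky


Temperature: 2900K
2800K < 2900K ≤ 4500K → neutral white
Classification: neutral white


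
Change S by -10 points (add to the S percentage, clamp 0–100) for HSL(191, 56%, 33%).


Original S = 56%
Adjustment = -10 percentage points
New S = 56 + (-10) = 46
Clamp to [0, 100] → 46
= HSL(191°, 46%, 33%)


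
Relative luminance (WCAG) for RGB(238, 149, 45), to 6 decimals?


Linearize each channel (sRGB transfer function): c = v/255; c_lin = c/12.92 if c ≤ 0.04045, else ((c+0.055)/1.055)^2.4
  R: 238/255 ≈ 0.933333 > 0.04045 → ((0.933333+0.055)/1.055)^2.4 ≈ 0.854993
  G: 149/255 ≈ 0.584314 > 0.04045 → ((0.584314+0.055)/1.055)^2.4 ≈ 0.300544
  B: 45/255 ≈ 0.176471 > 0.04045 → ((0.176471+0.055)/1.055)^2.4 ≈ 0.026241
R_lin = 0.854993, G_lin = 0.300544, B_lin = 0.026241
L = 0.2126×R + 0.7152×G + 0.0722×B
L = 0.2126×0.854993 + 0.7152×0.300544 + 0.0722×0.026241
L ≈ 0.398615


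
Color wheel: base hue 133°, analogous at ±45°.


Base hue: 133°
Left analog: (133 - 45) mod 360 = 88°
Right analog: (133 + 45) mod 360 = 178°
Analogous hues = 88° and 178°


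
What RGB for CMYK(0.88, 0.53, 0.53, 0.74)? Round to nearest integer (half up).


R = 255 × (1-C) × (1-K) = 255 × 0.12 × 0.26 = 7.956 → 8
G = 255 × (1-M) × (1-K) = 255 × 0.47 × 0.26 = 31.161 → 31
B = 255 × (1-Y) × (1-K) = 255 × 0.47 × 0.26 = 31.161 → 31
= RGB(8, 31, 31)


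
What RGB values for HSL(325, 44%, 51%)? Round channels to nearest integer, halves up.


H=325°, S=0.44, L=0.51
C = (1-|2L-1|)×S = (1-|0.02|)×0.44 = 0.4312
H' = H/60 = 325/60 ≈ 5.4167; X = C×(1-|H' mod 2 - 1|) ≈ 0.2515
m = L - C/2 = 0.51 - 0.2156 = 0.2944
Sector ⌊H'⌋ = 5 → (R',G',B') = (0.4312, 0.0, ≈0.2515)
RGB = ((R'+m)×255, (G'+m)×255, (B'+m)×255) = (185.028, 75.072, 139.213)
Round half up → RGB(185, 75, 139)


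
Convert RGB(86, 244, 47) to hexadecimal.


R = 86 → 56 (hex)
G = 244 → F4 (hex)
B = 47 → 2F (hex)
Hex = #56F42F


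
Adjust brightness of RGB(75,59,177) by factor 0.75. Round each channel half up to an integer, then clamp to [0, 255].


Multiply each channel by 0.75, round half up, clamp to [0, 255]
R: 75×0.75 = 56.25 → round → 56
G: 59×0.75 = 44.25 → round → 44
B: 177×0.75 = 132.75 → round → 133
= RGB(56, 44, 133)


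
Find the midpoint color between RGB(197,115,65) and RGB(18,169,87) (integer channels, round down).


Midpoint: each channel = ⌊(C₁+C₂)/2⌋
R: ⌊(197+18)/2⌋ = 107
G: ⌊(115+169)/2⌋ = 142
B: ⌊(65+87)/2⌋ = 76
= RGB(107, 142, 76)


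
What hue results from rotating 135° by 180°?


New hue = (H + rotation) mod 360
New hue = (135 + 180) mod 360
= 315 mod 360
= 315°


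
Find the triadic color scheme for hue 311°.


Triadic: equally spaced at 120° intervals
H1 = 311°
H2 = (311 + 120) mod 360 = 71°
H3 = (311 + 240) mod 360 = 191°
Triadic = 311°, 71°, 191°


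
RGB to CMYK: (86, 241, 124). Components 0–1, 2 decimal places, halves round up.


R'=86/255≈0.3373, G'=241/255≈0.9451, B'=124/255≈0.4863
K = 1 - max(R',G',B') = 1 - 241/255 = 14/255 = 0.05490… → 0.05
(1-R'-K)/(1-K) simplifies to (max-R)/max with max = 241:
C = (241-86)/241 = 155/241 = 0.64315… → 0.64
M = (241-241)/241 = 0/241 = 0 → 0.00
Y = (241-124)/241 = 117/241 = 0.48547… → 0.49
= CMYK(0.64, 0.00, 0.49, 0.05)


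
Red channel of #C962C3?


Color: #C962C3
R = C9 = 201
G = 62 = 98
B = C3 = 195
Red = 201


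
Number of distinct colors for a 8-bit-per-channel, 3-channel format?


Total bits = 8 bits/channel × 3 channels = 24 bits
Distinct colors = 2^24
= 16,777,216 colors


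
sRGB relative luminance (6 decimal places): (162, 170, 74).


Linearize each channel (sRGB transfer function): c = v/255; c_lin = c/12.92 if c ≤ 0.04045, else ((c+0.055)/1.055)^2.4
  R: 162/255 ≈ 0.635294 > 0.04045 → ((0.635294+0.055)/1.055)^2.4 ≈ 0.361307
  G: 170/255 ≈ 0.666667 > 0.04045 → ((0.666667+0.055)/1.055)^2.4 ≈ 0.401978
  B: 74/255 ≈ 0.290196 > 0.04045 → ((0.290196+0.055)/1.055)^2.4 ≈ 0.068478
R_lin = 0.361307, G_lin = 0.401978, B_lin = 0.068478
L = 0.2126×R + 0.7152×G + 0.0722×B
L = 0.2126×0.361307 + 0.7152×0.401978 + 0.0722×0.068478
L ≈ 0.369252


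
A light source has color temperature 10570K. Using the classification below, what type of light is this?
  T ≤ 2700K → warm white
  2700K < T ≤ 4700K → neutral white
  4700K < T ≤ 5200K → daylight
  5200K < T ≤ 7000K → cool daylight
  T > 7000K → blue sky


Temperature: 10570K
10570K > 7000K → blue sky
Classification: blue sky


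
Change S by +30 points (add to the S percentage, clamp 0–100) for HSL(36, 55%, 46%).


Original S = 55%
Adjustment = +30 percentage points
New S = 55 + (30) = 85
Clamp to [0, 100] → 85
= HSL(36°, 85%, 46%)


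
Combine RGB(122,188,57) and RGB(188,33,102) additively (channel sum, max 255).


Additive: each channel = min(255, C₁+C₂)
R: 122+188 = 310 → 255
G: 188+33 = 221 → 221
B: 57+102 = 159 → 159
= RGB(255, 221, 159)


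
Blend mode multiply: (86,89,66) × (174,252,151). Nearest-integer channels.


Multiply: C = A×B/255, rounded to nearest integer
R: 86×174/255 = 14964/255 ≈ 58.682 → 59
G: 89×252/255 = 22428/255 ≈ 87.953 → 88
B: 66×151/255 = 9966/255 ≈ 39.082 → 39
= RGB(59, 88, 39)


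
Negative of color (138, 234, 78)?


Invert: (255-R, 255-G, 255-B)
R: 255-138 = 117
G: 255-234 = 21
B: 255-78 = 177
= RGB(117, 21, 177)


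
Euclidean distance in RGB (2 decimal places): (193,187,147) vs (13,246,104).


d = √[(R₁-R₂)² + (G₁-G₂)² + (B₁-B₂)²]
d = √[(193-13)² + (187-246)² + (147-104)²]
d = √[32400 + 3481 + 1849]
d = √37730
d ≈ 194.24


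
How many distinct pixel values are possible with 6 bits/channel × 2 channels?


Total bits = 6 bits/channel × 2 channels = 12 bits
Distinct pixel values = 2^12
= 4,096 pixel values


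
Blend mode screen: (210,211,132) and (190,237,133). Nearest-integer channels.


Screen: C = 255 - (255-A)×(255-B)/255, rounded to nearest integer
R: 255 - (255-210)×(255-190)/255 = 255 - 2925/255 ≈ 255 - 11.471 = 243.529 → 244
G: 255 - (255-211)×(255-237)/255 = 255 - 792/255 ≈ 255 - 3.106 = 251.894 → 252
B: 255 - (255-132)×(255-133)/255 = 255 - 15006/255 ≈ 255 - 58.847 = 196.153 → 196
= RGB(244, 252, 196)


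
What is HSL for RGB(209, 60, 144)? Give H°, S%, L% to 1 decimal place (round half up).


Normalize: R'=209/255≈0.8196, G'=60/255≈0.2353, B'=144/255≈0.5647
Max=209/255, Min=60/255, Δ=Max-Min=149/255
L = (Max+Min)/2 = (209+60)/510 = 269/510 = 0.52745… → L = 52.7%
L > 0.5 → S = Δ/(2-Max-Min) = 149/(510-209-60) = 149/241 = 0.61825… → S = 61.8%
(the 1/255 factors cancel in S and H, so raw channel differences can be used)
Max is R' → H = 60 × (((G-B)/Δ) mod 6) = 60 × (((60-144)/149) mod 6)
  (-84)/149 = -0.5637…; negative, so add 6 → 5.4362…
  H = 60 × 5.4362… = 326.174…° → H = 326.2°
= HSL(326.2°, 61.8%, 52.7%)


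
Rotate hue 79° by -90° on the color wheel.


New hue = (H + rotation) mod 360
New hue = (79 -90) mod 360
= -11 mod 360
= 349°


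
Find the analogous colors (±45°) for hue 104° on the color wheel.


Base hue: 104°
Left analog: (104 - 45) mod 360 = 59°
Right analog: (104 + 45) mod 360 = 149°
Analogous hues = 59° and 149°


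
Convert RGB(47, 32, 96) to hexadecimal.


R = 47 → 2F (hex)
G = 32 → 20 (hex)
B = 96 → 60 (hex)
Hex = #2F2060


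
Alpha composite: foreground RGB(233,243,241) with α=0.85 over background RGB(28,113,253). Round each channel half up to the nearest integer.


C = α×F + (1-α)×B, with 1-α = 0.15
R: 0.85×233 + 0.15×28 = 198.05 + 4.20 = 202.25 → 202
G: 0.85×243 + 0.15×113 = 206.55 + 16.95 = 223.50 → 224
B: 0.85×241 + 0.15×253 = 204.85 + 37.95 = 242.80 → 243
= RGB(202, 224, 243)


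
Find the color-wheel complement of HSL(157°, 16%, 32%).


Complement = opposite side of color wheel = hue + 180°
H' = (157 + 180) mod 360 = 337°
S and L unchanged.
= HSL(337°, 16%, 32%)


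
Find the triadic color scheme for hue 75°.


Triadic: equally spaced at 120° intervals
H1 = 75°
H2 = (75 + 120) mod 360 = 195°
H3 = (75 + 240) mod 360 = 315°
Triadic = 75°, 195°, 315°


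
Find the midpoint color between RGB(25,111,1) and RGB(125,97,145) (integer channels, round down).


Midpoint: each channel = ⌊(C₁+C₂)/2⌋
R: ⌊(25+125)/2⌋ = 75
G: ⌊(111+97)/2⌋ = 104
B: ⌊(1+145)/2⌋ = 73
= RGB(75, 104, 73)


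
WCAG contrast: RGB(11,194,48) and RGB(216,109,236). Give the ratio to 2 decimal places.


Linearize each sRGB channel c=v/255: c/12.92 if c ≤ 0.04045 else ((c+0.055)/1.055)^2.4
L = 0.2126×R_lin + 0.7152×G_lin + 0.0722×B_lin
Color 1 (11,194,48):
  R=11: 11/255≈0.0431 > 0.04045 → ((0.0431+0.055)/1.055)^2.4 ≈ 0.00335
  G=194: 194/255≈0.7608 > 0.04045 → ((0.7608+0.055)/1.055)^2.4 ≈ 0.53948
  B=48: 48/255≈0.1882 > 0.04045 → ((0.1882+0.055)/1.055)^2.4 ≈ 0.02956
  L1 = 0.2126×0.00335 + 0.7152×0.53948 + 0.0722×0.02956 ≈ 0.38868
Color 2 (216,109,236):
  R=216: 216/255≈0.8471 > 0.04045 → ((0.8471+0.055)/1.055)^2.4 ≈ 0.68669
  G=109: 109/255≈0.4275 > 0.04045 → ((0.4275+0.055)/1.055)^2.4 ≈ 0.15293
  B=236: 236/255≈0.9255 > 0.04045 → ((0.9255+0.055)/1.055)^2.4 ≈ 0.83880
  L2 = 0.2126×0.68669 + 0.7152×0.15293 + 0.0722×0.83880 ≈ 0.31592
Lighter = 0.38868, Darker = 0.31592
Ratio = (L_lighter + 0.05) / (L_darker + 0.05)
Ratio = (0.38868 + 0.05) / (0.31592 + 0.05) = 0.43868 / 0.36592 ≈ 1.1988
Ratio ≈ 1.20:1


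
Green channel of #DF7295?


Color: #DF7295
R = DF = 223
G = 72 = 114
B = 95 = 149
Green = 114


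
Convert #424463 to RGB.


42 → 66 (R)
44 → 68 (G)
63 → 99 (B)
= RGB(66, 68, 99)


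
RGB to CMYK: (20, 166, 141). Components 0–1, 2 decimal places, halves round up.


R'=20/255≈0.0784, G'=166/255≈0.6510, B'=141/255≈0.5529
K = 1 - max(R',G',B') = 1 - 166/255 = 89/255 = 0.34901… → 0.35
(1-R'-K)/(1-K) simplifies to (max-R)/max with max = 166:
C = (166-20)/166 = 146/166 = 0.87951… → 0.88
M = (166-166)/166 = 0/166 = 0 → 0.00
Y = (166-141)/166 = 25/166 = 0.15060… → 0.15
= CMYK(0.88, 0.00, 0.15, 0.35)


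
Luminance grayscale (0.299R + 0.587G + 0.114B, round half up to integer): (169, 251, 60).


Gray = 0.299×R + 0.587×G + 0.114×B
Gray = 0.299×169 + 0.587×251 + 0.114×60
Gray = 50.531 + 147.337 + 6.840
Gray = 204.708 → round half up → 205
Gray = 205


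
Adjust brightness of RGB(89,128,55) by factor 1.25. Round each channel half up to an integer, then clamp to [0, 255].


Multiply each channel by 1.25, round half up, clamp to [0, 255]
R: 89×1.25 = 111.25 → round → 111
G: 128×1.25 = 160
B: 55×1.25 = 68.75 → round → 69
= RGB(111, 160, 69)


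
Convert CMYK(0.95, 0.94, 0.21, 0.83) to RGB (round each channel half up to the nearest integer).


R = 255 × (1-C) × (1-K) = 255 × 0.05 × 0.17 = 2.1675 → 2
G = 255 × (1-M) × (1-K) = 255 × 0.06 × 0.17 = 2.601 → 3
B = 255 × (1-Y) × (1-K) = 255 × 0.79 × 0.17 = 34.2465 → 34
= RGB(2, 3, 34)


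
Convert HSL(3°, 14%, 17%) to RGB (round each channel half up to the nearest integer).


H=3°, S=0.14, L=0.17
C = (1-|2L-1|)×S = (1-|-0.66|)×0.14 = 0.0476
H' = H/60 = 3/60 ≈ 0.0500; X = C×(1-|H' mod 2 - 1|) = 0.00238
m = L - C/2 = 0.17 - 0.0238 = 0.1462
Sector ⌊H'⌋ = 0 → (R',G',B') = (0.0476, 0.00238, 0.0)
RGB = ((R'+m)×255, (G'+m)×255, (B'+m)×255) = (49.419, 37.8879, 37.281)
Round half up → RGB(49, 38, 37)


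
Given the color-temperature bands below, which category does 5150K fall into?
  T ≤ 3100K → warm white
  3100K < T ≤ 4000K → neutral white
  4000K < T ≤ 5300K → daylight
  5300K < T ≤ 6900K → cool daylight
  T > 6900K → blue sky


Temperature: 5150K
4000K < 5150K ≤ 5300K → daylight
Classification: daylight


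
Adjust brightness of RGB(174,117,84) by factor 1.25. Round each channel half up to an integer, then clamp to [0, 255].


Multiply each channel by 1.25, round half up, clamp to [0, 255]
R: 174×1.25 = 217.5 → round → 218
G: 117×1.25 = 146.25 → round → 146
B: 84×1.25 = 105
= RGB(218, 146, 105)


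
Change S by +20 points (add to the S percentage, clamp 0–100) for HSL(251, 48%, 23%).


Original S = 48%
Adjustment = +20 percentage points
New S = 48 + (20) = 68
Clamp to [0, 100] → 68
= HSL(251°, 68%, 23%)


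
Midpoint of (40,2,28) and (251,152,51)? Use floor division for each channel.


Midpoint: each channel = ⌊(C₁+C₂)/2⌋
R: ⌊(40+251)/2⌋ = 145
G: ⌊(2+152)/2⌋ = 77
B: ⌊(28+51)/2⌋ = 39
= RGB(145, 77, 39)


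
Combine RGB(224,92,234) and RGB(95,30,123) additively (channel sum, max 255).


Additive: each channel = min(255, C₁+C₂)
R: 224+95 = 319 → 255
G: 92+30 = 122 → 122
B: 234+123 = 357 → 255
= RGB(255, 122, 255)


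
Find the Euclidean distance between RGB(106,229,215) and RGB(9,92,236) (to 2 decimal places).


d = √[(R₁-R₂)² + (G₁-G₂)² + (B₁-B₂)²]
d = √[(106-9)² + (229-92)² + (215-236)²]
d = √[9409 + 18769 + 441]
d = √28619
d ≈ 169.17


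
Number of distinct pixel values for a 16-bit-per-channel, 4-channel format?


Total bits = 16 bits/channel × 4 channels = 64 bits
Distinct pixel values = 2^64
= 18,446,744,073,709,551,616 pixel values


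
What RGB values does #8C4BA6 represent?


8C → 140 (R)
4B → 75 (G)
A6 → 166 (B)
= RGB(140, 75, 166)


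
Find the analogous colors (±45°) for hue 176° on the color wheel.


Base hue: 176°
Left analog: (176 - 45) mod 360 = 131°
Right analog: (176 + 45) mod 360 = 221°
Analogous hues = 131° and 221°


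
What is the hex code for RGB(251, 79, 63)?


R = 251 → FB (hex)
G = 79 → 4F (hex)
B = 63 → 3F (hex)
Hex = #FB4F3F


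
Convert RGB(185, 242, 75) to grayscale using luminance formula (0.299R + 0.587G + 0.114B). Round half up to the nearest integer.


Gray = 0.299×R + 0.587×G + 0.114×B
Gray = 0.299×185 + 0.587×242 + 0.114×75
Gray = 55.315 + 142.054 + 8.550
Gray = 205.919 → round half up → 206
Gray = 206


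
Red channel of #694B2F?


Color: #694B2F
R = 69 = 105
G = 4B = 75
B = 2F = 47
Red = 105


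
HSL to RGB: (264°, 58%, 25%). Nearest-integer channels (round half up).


H=264°, S=0.58, L=0.25
C = (1-|2L-1|)×S = (1-|-0.50|)×0.58 = 0.29
H' = H/60 = 264/60 ≈ 4.4000; X = C×(1-|H' mod 2 - 1|) = 0.116
m = L - C/2 = 0.25 - 0.145 = 0.105
Sector ⌊H'⌋ = 4 → (R',G',B') = (0.116, 0.0, 0.29)
RGB = ((R'+m)×255, (G'+m)×255, (B'+m)×255) = (56.355, 26.775, 100.725)
Round half up → RGB(56, 27, 101)


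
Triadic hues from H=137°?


Triadic: equally spaced at 120° intervals
H1 = 137°
H2 = (137 + 120) mod 360 = 257°
H3 = (137 + 240) mod 360 = 17°
Triadic = 137°, 257°, 17°


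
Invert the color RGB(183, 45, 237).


Invert: (255-R, 255-G, 255-B)
R: 255-183 = 72
G: 255-45 = 210
B: 255-237 = 18
= RGB(72, 210, 18)


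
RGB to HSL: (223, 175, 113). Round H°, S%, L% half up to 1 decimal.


Normalize: R'=223/255≈0.8745, G'=175/255≈0.6863, B'=113/255≈0.4431
Max=223/255, Min=113/255, Δ=Max-Min=110/255
L = (Max+Min)/2 = (223+113)/510 = 336/510 = 0.65882… → L = 65.9%
L > 0.5 → S = Δ/(2-Max-Min) = 110/(510-223-113) = 110/174 = 0.63218… → S = 63.2%
(the 1/255 factors cancel in S and H, so raw channel differences can be used)
Max is R' → H = 60 × (((G-B)/Δ) mod 6) = 60 × (((175-113)/110) mod 6)
  62/110 = 0.5636…
  H = 60 × 0.5636… = 33.818…° → H = 33.8°
= HSL(33.8°, 63.2%, 65.9%)


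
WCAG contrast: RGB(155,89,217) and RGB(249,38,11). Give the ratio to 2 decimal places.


Linearize each sRGB channel c=v/255: c/12.92 if c ≤ 0.04045 else ((c+0.055)/1.055)^2.4
L = 0.2126×R_lin + 0.7152×G_lin + 0.0722×B_lin
Color 1 (155,89,217):
  R=155: 155/255≈0.6078 > 0.04045 → ((0.6078+0.055)/1.055)^2.4 ≈ 0.32778
  G=89: 89/255≈0.3490 > 0.04045 → ((0.3490+0.055)/1.055)^2.4 ≈ 0.09990
  B=217: 217/255≈0.8510 > 0.04045 → ((0.8510+0.055)/1.055)^2.4 ≈ 0.69387
  L1 = 0.2126×0.32778 + 0.7152×0.09990 + 0.0722×0.69387 ≈ 0.19123
Color 2 (249,38,11):
  R=249: 249/255≈0.9765 > 0.04045 → ((0.9765+0.055)/1.055)^2.4 ≈ 0.94731
  G=38: 38/255≈0.1490 > 0.04045 → ((0.1490+0.055)/1.055)^2.4 ≈ 0.01938
  B=11: 11/255≈0.0431 > 0.04045 → ((0.0431+0.055)/1.055)^2.4 ≈ 0.00335
  L2 = 0.2126×0.94731 + 0.7152×0.01938 + 0.0722×0.00335 ≈ 0.21550
Lighter = 0.21550, Darker = 0.19123
Ratio = (L_lighter + 0.05) / (L_darker + 0.05)
Ratio = (0.21550 + 0.05) / (0.19123 + 0.05) = 0.26550 / 0.24123 ≈ 1.1006
Ratio ≈ 1.10:1


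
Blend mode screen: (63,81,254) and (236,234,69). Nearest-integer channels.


Screen: C = 255 - (255-A)×(255-B)/255, rounded to nearest integer
R: 255 - (255-63)×(255-236)/255 = 255 - 3648/255 ≈ 255 - 14.306 = 240.694 → 241
G: 255 - (255-81)×(255-234)/255 = 255 - 3654/255 ≈ 255 - 14.329 = 240.671 → 241
B: 255 - (255-254)×(255-69)/255 = 255 - 186/255 ≈ 255 - 0.729 = 254.271 → 254
= RGB(241, 241, 254)


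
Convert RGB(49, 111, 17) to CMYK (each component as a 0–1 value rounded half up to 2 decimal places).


R'=49/255≈0.1922, G'=111/255≈0.4353, B'=17/255≈0.0667
K = 1 - max(R',G',B') = 1 - 111/255 = 144/255 = 0.56470… → 0.56
(1-R'-K)/(1-K) simplifies to (max-R)/max with max = 111:
C = (111-49)/111 = 62/111 = 0.55855… → 0.56
M = (111-111)/111 = 0/111 = 0 → 0.00
Y = (111-17)/111 = 94/111 = 0.84684… → 0.85
= CMYK(0.56, 0.00, 0.85, 0.56)


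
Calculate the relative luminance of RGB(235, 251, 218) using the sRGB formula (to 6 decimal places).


Linearize each channel (sRGB transfer function): c = v/255; c_lin = c/12.92 if c ≤ 0.04045, else ((c+0.055)/1.055)^2.4
  R: 235/255 ≈ 0.921569 > 0.04045 → ((0.921569+0.055)/1.055)^2.4 ≈ 0.830770
  G: 251/255 ≈ 0.984314 > 0.04045 → ((0.984314+0.055)/1.055)^2.4 ≈ 0.964686
  B: 218/255 ≈ 0.854902 > 0.04045 → ((0.854902+0.055)/1.055)^2.4 ≈ 0.701102
R_lin = 0.830770, G_lin = 0.964686, B_lin = 0.701102
L = 0.2126×R + 0.7152×G + 0.0722×B
L = 0.2126×0.830770 + 0.7152×0.964686 + 0.0722×0.701102
L ≈ 0.917185


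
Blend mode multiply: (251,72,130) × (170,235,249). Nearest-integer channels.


Multiply: C = A×B/255, rounded to nearest integer
R: 251×170/255 = 42670/255 ≈ 167.333 → 167
G: 72×235/255 = 16920/255 ≈ 66.353 → 66
B: 130×249/255 = 32370/255 ≈ 126.941 → 127
= RGB(167, 66, 127)


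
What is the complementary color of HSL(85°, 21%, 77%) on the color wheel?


Complement = opposite side of color wheel = hue + 180°
H' = (85 + 180) mod 360 = 265°
S and L unchanged.
= HSL(265°, 21%, 77%)


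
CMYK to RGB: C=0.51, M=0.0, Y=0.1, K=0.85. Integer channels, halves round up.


R = 255 × (1-C) × (1-K) = 255 × 0.49 × 0.15 = 18.7425 → 19
G = 255 × (1-M) × (1-K) = 255 × 1.00 × 0.15 = 38.25 → 38
B = 255 × (1-Y) × (1-K) = 255 × 0.90 × 0.15 = 34.425 → 34
= RGB(19, 38, 34)


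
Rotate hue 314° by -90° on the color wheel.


New hue = (H + rotation) mod 360
New hue = (314 -90) mod 360
= 224 mod 360
= 224°


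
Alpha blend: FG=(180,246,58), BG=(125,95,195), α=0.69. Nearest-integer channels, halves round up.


C = α×F + (1-α)×B, with 1-α = 0.31
R: 0.69×180 + 0.31×125 = 124.20 + 38.75 = 162.95 → 163
G: 0.69×246 + 0.31×95 = 169.74 + 29.45 = 199.19 → 199
B: 0.69×58 + 0.31×195 = 40.02 + 60.45 = 100.47 → 100
= RGB(163, 199, 100)


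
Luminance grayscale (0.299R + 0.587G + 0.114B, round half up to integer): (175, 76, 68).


Gray = 0.299×R + 0.587×G + 0.114×B
Gray = 0.299×175 + 0.587×76 + 0.114×68
Gray = 52.325 + 44.612 + 7.752
Gray = 104.689 → round half up → 105
Gray = 105


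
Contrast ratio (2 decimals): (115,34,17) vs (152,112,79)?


Linearize each sRGB channel c=v/255: c/12.92 if c ≤ 0.04045 else ((c+0.055)/1.055)^2.4
L = 0.2126×R_lin + 0.7152×G_lin + 0.0722×B_lin
Color 1 (115,34,17):
  R=115: 115/255≈0.4510 > 0.04045 → ((0.4510+0.055)/1.055)^2.4 ≈ 0.17144
  G=34: 34/255≈0.1333 > 0.04045 → ((0.1333+0.055)/1.055)^2.4 ≈ 0.01600
  B=17: 17/255≈0.0667 > 0.04045 → ((0.0667+0.055)/1.055)^2.4 ≈ 0.00561
  L1 = 0.2126×0.17144 + 0.7152×0.01600 + 0.0722×0.00561 ≈ 0.04829
Color 2 (152,112,79):
  R=152: 152/255≈0.5961 > 0.04045 → ((0.5961+0.055)/1.055)^2.4 ≈ 0.31399
  G=112: 112/255≈0.4392 > 0.04045 → ((0.4392+0.055)/1.055)^2.4 ≈ 0.16203
  B=79: 79/255≈0.3098 > 0.04045 → ((0.3098+0.055)/1.055)^2.4 ≈ 0.07819
  L2 = 0.2126×0.31399 + 0.7152×0.16203 + 0.0722×0.07819 ≈ 0.18828
Lighter = 0.18828, Darker = 0.04829
Ratio = (L_lighter + 0.05) / (L_darker + 0.05)
Ratio = (0.18828 + 0.05) / (0.04829 + 0.05) = 0.23828 / 0.09829 ≈ 2.4242
Ratio ≈ 2.42:1


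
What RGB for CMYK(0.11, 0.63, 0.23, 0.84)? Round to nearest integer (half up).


R = 255 × (1-C) × (1-K) = 255 × 0.89 × 0.16 = 36.312 → 36
G = 255 × (1-M) × (1-K) = 255 × 0.37 × 0.16 = 15.096 → 15
B = 255 × (1-Y) × (1-K) = 255 × 0.77 × 0.16 = 31.416 → 31
= RGB(36, 15, 31)


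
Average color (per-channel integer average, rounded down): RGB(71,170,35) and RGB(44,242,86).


Midpoint: each channel = ⌊(C₁+C₂)/2⌋
R: ⌊(71+44)/2⌋ = 57
G: ⌊(170+242)/2⌋ = 206
B: ⌊(35+86)/2⌋ = 60
= RGB(57, 206, 60)


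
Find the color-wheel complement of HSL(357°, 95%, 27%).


Complement = opposite side of color wheel = hue + 180°
H' = (357 + 180) mod 360 = 177°
S and L unchanged.
= HSL(177°, 95%, 27%)


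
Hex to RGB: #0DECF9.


0D → 13 (R)
EC → 236 (G)
F9 → 249 (B)
= RGB(13, 236, 249)


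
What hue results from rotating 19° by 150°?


New hue = (H + rotation) mod 360
New hue = (19 + 150) mod 360
= 169 mod 360
= 169°


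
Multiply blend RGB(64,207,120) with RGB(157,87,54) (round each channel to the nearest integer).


Multiply: C = A×B/255, rounded to nearest integer
R: 64×157/255 = 10048/255 ≈ 39.404 → 39
G: 207×87/255 = 18009/255 ≈ 70.624 → 71
B: 120×54/255 = 6480/255 ≈ 25.412 → 25
= RGB(39, 71, 25)


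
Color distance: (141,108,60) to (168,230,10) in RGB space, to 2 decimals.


d = √[(R₁-R₂)² + (G₁-G₂)² + (B₁-B₂)²]
d = √[(141-168)² + (108-230)² + (60-10)²]
d = √[729 + 14884 + 2500]
d = √18113
d ≈ 134.58


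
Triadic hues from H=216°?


Triadic: equally spaced at 120° intervals
H1 = 216°
H2 = (216 + 120) mod 360 = 336°
H3 = (216 + 240) mod 360 = 96°
Triadic = 216°, 336°, 96°


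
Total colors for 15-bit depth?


Colors = 2^bits = 2^15
= 32,768 colors


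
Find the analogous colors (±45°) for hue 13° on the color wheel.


Base hue: 13°
Left analog: (13 - 45) mod 360 = 328°
Right analog: (13 + 45) mod 360 = 58°
Analogous hues = 328° and 58°


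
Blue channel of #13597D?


Color: #13597D
R = 13 = 19
G = 59 = 89
B = 7D = 125
Blue = 125


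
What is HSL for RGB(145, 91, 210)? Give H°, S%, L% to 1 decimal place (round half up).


Normalize: R'=145/255≈0.5686, G'=91/255≈0.3569, B'=210/255≈0.8235
Max=210/255, Min=91/255, Δ=Max-Min=119/255
L = (Max+Min)/2 = (210+91)/510 = 301/510 = 0.59019… → L = 59.0%
L > 0.5 → S = Δ/(2-Max-Min) = 119/(510-210-91) = 119/209 = 0.56937… → S = 56.9%
(the 1/255 factors cancel in S and H, so raw channel differences can be used)
Max is B' → H = 60 × ((R-G)/Δ + 4) = 60 × ((145-91)/119 + 4)
  54/119 + 4 = 0.4537… + 4 = 4.4537…
  H = 60 × 4.4537… = 267.226…° → H = 267.2°
= HSL(267.2°, 56.9%, 59.0%)


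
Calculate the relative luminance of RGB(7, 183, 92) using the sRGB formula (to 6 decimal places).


Linearize each channel (sRGB transfer function): c = v/255; c_lin = c/12.92 if c ≤ 0.04045, else ((c+0.055)/1.055)^2.4
  R: 7/255 ≈ 0.027451 ≤ 0.04045 → 0.027451/12.92 ≈ 0.002125
  G: 183/255 ≈ 0.717647 > 0.04045 → ((0.717647+0.055)/1.055)^2.4 ≈ 0.473531
  B: 92/255 ≈ 0.360784 > 0.04045 → ((0.360784+0.055)/1.055)^2.4 ≈ 0.107023
R_lin = 0.002125, G_lin = 0.473531, B_lin = 0.107023
L = 0.2126×R + 0.7152×G + 0.0722×B
L = 0.2126×0.002125 + 0.7152×0.473531 + 0.0722×0.107023
L ≈ 0.346849


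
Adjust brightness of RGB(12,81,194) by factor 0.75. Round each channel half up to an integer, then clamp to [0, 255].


Multiply each channel by 0.75, round half up, clamp to [0, 255]
R: 12×0.75 = 9
G: 81×0.75 = 60.75 → round → 61
B: 194×0.75 = 145.5 → round → 146
= RGB(9, 61, 146)


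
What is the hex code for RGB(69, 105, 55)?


R = 69 → 45 (hex)
G = 105 → 69 (hex)
B = 55 → 37 (hex)
Hex = #456937


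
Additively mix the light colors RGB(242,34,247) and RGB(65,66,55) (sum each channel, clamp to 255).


Additive: each channel = min(255, C₁+C₂)
R: 242+65 = 307 → 255
G: 34+66 = 100 → 100
B: 247+55 = 302 → 255
= RGB(255, 100, 255)


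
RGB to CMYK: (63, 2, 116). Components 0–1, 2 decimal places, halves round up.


R'=63/255≈0.2471, G'=2/255≈0.0078, B'=116/255≈0.4549
K = 1 - max(R',G',B') = 1 - 116/255 = 139/255 = 0.54509… → 0.55
(1-R'-K)/(1-K) simplifies to (max-R)/max with max = 116:
C = (116-63)/116 = 53/116 = 0.45689… → 0.46
M = (116-2)/116 = 114/116 = 0.98275… → 0.98
Y = (116-116)/116 = 0/116 = 0 → 0.00
= CMYK(0.46, 0.98, 0.00, 0.55)


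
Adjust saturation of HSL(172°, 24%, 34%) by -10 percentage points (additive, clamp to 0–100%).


Original S = 24%
Adjustment = -10 percentage points
New S = 24 + (-10) = 14
Clamp to [0, 100] → 14
= HSL(172°, 14%, 34%)


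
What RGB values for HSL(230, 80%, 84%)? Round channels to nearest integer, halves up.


H=230°, S=0.80, L=0.84
C = (1-|2L-1|)×S = (1-|0.68|)×0.80 = 0.256
H' = H/60 = 230/60 ≈ 3.8333; X = C×(1-|H' mod 2 - 1|) ≈ 0.0427
m = L - C/2 = 0.84 - 0.128 = 0.712
Sector ⌊H'⌋ = 3 → (R',G',B') = (0.0, ≈0.0427, 0.256)
RGB = ((R'+m)×255, (G'+m)×255, (B'+m)×255) = (181.56, 192.44, 246.84)
Round half up → RGB(182, 192, 247)


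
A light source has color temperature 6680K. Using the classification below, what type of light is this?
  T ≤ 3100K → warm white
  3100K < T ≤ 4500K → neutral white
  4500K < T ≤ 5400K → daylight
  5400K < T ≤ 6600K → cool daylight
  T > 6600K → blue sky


Temperature: 6680K
6680K > 6600K → blue sky
Classification: blue sky


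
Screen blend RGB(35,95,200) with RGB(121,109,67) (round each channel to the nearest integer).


Screen: C = 255 - (255-A)×(255-B)/255, rounded to nearest integer
R: 255 - (255-35)×(255-121)/255 = 255 - 29480/255 ≈ 255 - 115.608 = 139.392 → 139
G: 255 - (255-95)×(255-109)/255 = 255 - 23360/255 ≈ 255 - 91.608 = 163.392 → 163
B: 255 - (255-200)×(255-67)/255 = 255 - 10340/255 ≈ 255 - 40.549 = 214.451 → 214
= RGB(139, 163, 214)


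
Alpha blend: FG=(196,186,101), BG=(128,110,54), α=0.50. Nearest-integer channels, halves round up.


C = α×F + (1-α)×B, with 1-α = 0.50
R: 0.50×196 + 0.50×128 = 98.00 + 64.00 = 162.00 → 162
G: 0.50×186 + 0.50×110 = 93.00 + 55.00 = 148.00 → 148
B: 0.50×101 + 0.50×54 = 50.50 + 27.00 = 77.50 → 78
= RGB(162, 148, 78)


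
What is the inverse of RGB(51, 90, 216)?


Invert: (255-R, 255-G, 255-B)
R: 255-51 = 204
G: 255-90 = 165
B: 255-216 = 39
= RGB(204, 165, 39)


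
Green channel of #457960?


Color: #457960
R = 45 = 69
G = 79 = 121
B = 60 = 96
Green = 121


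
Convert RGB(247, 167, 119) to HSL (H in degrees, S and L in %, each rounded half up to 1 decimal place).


Normalize: R'=247/255≈0.9686, G'=167/255≈0.6549, B'=119/255≈0.4667
Max=247/255, Min=119/255, Δ=Max-Min=128/255
L = (Max+Min)/2 = (247+119)/510 = 366/510 = 0.71764… → L = 71.8%
L > 0.5 → S = Δ/(2-Max-Min) = 128/(510-247-119) = 128/144 = 0.88888… → S = 88.9%
(the 1/255 factors cancel in S and H, so raw channel differences can be used)
Max is R' → H = 60 × (((G-B)/Δ) mod 6) = 60 × (((167-119)/128) mod 6)
  48/128 = 0.375
  H = 60 × 0.375 = 22.5° → H = 22.5°
= HSL(22.5°, 88.9%, 71.8%)


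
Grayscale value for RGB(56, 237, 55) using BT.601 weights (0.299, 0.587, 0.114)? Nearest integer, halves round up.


Gray = 0.299×R + 0.587×G + 0.114×B
Gray = 0.299×56 + 0.587×237 + 0.114×55
Gray = 16.744 + 139.119 + 6.270
Gray = 162.133 → round half up → 162
Gray = 162


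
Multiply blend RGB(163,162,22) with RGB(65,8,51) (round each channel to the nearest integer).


Multiply: C = A×B/255, rounded to nearest integer
R: 163×65/255 = 10595/255 ≈ 41.549 → 42
G: 162×8/255 = 1296/255 ≈ 5.082 → 5
B: 22×51/255 = 1122/255 ≈ 4.400 → 4
= RGB(42, 5, 4)


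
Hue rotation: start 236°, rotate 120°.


New hue = (H + rotation) mod 360
New hue = (236 + 120) mod 360
= 356 mod 360
= 356°


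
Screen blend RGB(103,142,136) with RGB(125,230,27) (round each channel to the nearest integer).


Screen: C = 255 - (255-A)×(255-B)/255, rounded to nearest integer
R: 255 - (255-103)×(255-125)/255 = 255 - 19760/255 ≈ 255 - 77.490 = 177.510 → 178
G: 255 - (255-142)×(255-230)/255 = 255 - 2825/255 ≈ 255 - 11.078 = 243.922 → 244
B: 255 - (255-136)×(255-27)/255 = 255 - 27132/255 ≈ 255 - 106.400 = 148.600 → 149
= RGB(178, 244, 149)


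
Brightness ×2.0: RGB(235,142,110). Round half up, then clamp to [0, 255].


Multiply each channel by 2.0, round half up, clamp to [0, 255]
R: 235×2.0 = 470 → clamp → 255
G: 142×2.0 = 284 → clamp → 255
B: 110×2.0 = 220
= RGB(255, 255, 220)


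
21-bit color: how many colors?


Colors = 2^bits = 2^21
= 2,097,152 colors


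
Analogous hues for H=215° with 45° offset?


Base hue: 215°
Left analog: (215 - 45) mod 360 = 170°
Right analog: (215 + 45) mod 360 = 260°
Analogous hues = 170° and 260°


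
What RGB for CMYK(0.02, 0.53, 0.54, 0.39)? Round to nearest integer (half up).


R = 255 × (1-C) × (1-K) = 255 × 0.98 × 0.61 = 152.439 → 152
G = 255 × (1-M) × (1-K) = 255 × 0.47 × 0.61 = 73.1085 → 73
B = 255 × (1-Y) × (1-K) = 255 × 0.46 × 0.61 = 71.553 → 72
= RGB(152, 73, 72)


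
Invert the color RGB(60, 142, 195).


Invert: (255-R, 255-G, 255-B)
R: 255-60 = 195
G: 255-142 = 113
B: 255-195 = 60
= RGB(195, 113, 60)


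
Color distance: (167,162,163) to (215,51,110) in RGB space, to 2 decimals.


d = √[(R₁-R₂)² + (G₁-G₂)² + (B₁-B₂)²]
d = √[(167-215)² + (162-51)² + (163-110)²]
d = √[2304 + 12321 + 2809]
d = √17434
d ≈ 132.04


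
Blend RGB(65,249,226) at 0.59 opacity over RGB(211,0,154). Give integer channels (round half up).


C = α×F + (1-α)×B, with 1-α = 0.41
R: 0.59×65 + 0.41×211 = 38.35 + 86.51 = 124.86 → 125
G: 0.59×249 + 0.41×0 = 146.91 + 0.00 = 146.91 → 147
B: 0.59×226 + 0.41×154 = 133.34 + 63.14 = 196.48 → 196
= RGB(125, 147, 196)


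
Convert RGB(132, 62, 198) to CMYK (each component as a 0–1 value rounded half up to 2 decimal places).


R'=132/255≈0.5176, G'=62/255≈0.2431, B'=198/255≈0.7765
K = 1 - max(R',G',B') = 1 - 198/255 = 57/255 = 0.22352… → 0.22
(1-R'-K)/(1-K) simplifies to (max-R)/max with max = 198:
C = (198-132)/198 = 66/198 = 0.33333… → 0.33
M = (198-62)/198 = 136/198 = 0.68686… → 0.69
Y = (198-198)/198 = 0/198 = 0 → 0.00
= CMYK(0.33, 0.69, 0.00, 0.22)


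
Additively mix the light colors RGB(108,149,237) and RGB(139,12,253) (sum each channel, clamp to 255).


Additive: each channel = min(255, C₁+C₂)
R: 108+139 = 247 → 247
G: 149+12 = 161 → 161
B: 237+253 = 490 → 255
= RGB(247, 161, 255)


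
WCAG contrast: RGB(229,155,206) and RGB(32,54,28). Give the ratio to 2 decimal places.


Linearize each sRGB channel c=v/255: c/12.92 if c ≤ 0.04045 else ((c+0.055)/1.055)^2.4
L = 0.2126×R_lin + 0.7152×G_lin + 0.0722×B_lin
Color 1 (229,155,206):
  R=229: 229/255≈0.8980 > 0.04045 → ((0.8980+0.055)/1.055)^2.4 ≈ 0.78354
  G=155: 155/255≈0.6078 > 0.04045 → ((0.6078+0.055)/1.055)^2.4 ≈ 0.32778
  B=206: 206/255≈0.8078 > 0.04045 → ((0.8078+0.055)/1.055)^2.4 ≈ 0.61721
  L1 = 0.2126×0.78354 + 0.7152×0.32778 + 0.0722×0.61721 ≈ 0.44557
Color 2 (32,54,28):
  R=32: 32/255≈0.1255 > 0.04045 → ((0.1255+0.055)/1.055)^2.4 ≈ 0.01444
  G=54: 54/255≈0.2118 > 0.04045 → ((0.2118+0.055)/1.055)^2.4 ≈ 0.03689
  B=28: 28/255≈0.1098 > 0.04045 → ((0.1098+0.055)/1.055)^2.4 ≈ 0.01161
  L2 = 0.2126×0.01444 + 0.7152×0.03689 + 0.0722×0.01161 ≈ 0.03029
Lighter = 0.44557, Darker = 0.03029
Ratio = (L_lighter + 0.05) / (L_darker + 0.05)
Ratio = (0.44557 + 0.05) / (0.03029 + 0.05) = 0.49557 / 0.08029 ≈ 6.1721
Ratio ≈ 6.17:1
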